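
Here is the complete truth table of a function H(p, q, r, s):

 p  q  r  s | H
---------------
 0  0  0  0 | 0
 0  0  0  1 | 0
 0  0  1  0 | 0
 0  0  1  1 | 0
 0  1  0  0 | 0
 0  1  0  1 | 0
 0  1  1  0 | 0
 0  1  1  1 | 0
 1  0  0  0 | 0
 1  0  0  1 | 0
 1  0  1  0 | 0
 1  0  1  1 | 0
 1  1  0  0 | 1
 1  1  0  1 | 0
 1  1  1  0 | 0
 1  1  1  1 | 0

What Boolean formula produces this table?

H(p, q, r, s) = ((p & q) & ~r) & ~s

Only row (1,1,0,0) gives 1. That row's minterm p·q·¬r·¬s is H directly.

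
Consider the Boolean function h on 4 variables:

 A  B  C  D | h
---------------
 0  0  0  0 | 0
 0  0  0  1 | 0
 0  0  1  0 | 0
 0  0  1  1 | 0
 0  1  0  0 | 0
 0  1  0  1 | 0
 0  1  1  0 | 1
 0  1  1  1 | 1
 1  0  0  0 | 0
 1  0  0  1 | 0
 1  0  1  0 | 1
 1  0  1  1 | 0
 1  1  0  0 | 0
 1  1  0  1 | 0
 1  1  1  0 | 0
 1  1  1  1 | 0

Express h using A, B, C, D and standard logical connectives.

The 1-rows are (0,1,1,0), (0,1,1,1), (1,0,1,0). Each contributes one minterm — ¬A·B·C·¬D; ¬A·B·C·D; A·¬B·C·¬D — and their disjunction is a sum-of-products form of h.

h(A, B, C, D) = ((((~A & B) & C) & ~D) | (((~A & B) & C) & D)) | (((A & ~B) & C) & ~D)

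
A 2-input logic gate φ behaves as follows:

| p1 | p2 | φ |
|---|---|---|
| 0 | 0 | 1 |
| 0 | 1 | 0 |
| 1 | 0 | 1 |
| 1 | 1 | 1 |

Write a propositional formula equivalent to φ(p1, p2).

φ(p1, p2) = p2 -> p1

This is p2 → p1 (false only at 0,1).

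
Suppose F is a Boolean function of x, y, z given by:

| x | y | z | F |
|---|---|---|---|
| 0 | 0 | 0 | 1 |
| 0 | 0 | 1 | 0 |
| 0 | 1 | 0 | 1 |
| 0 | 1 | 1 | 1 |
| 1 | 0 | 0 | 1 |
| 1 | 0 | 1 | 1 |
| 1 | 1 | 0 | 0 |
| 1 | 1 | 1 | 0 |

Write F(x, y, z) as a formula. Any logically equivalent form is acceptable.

F(x, y, z) = ((((x' · y') · z) + ((x · y) · z')) + ((x · y) · z))'

F is 0 on only 3 rows — (0,0,1), (1,1,0), (1,1,1). Writing each as a minterm (¬x·¬y·z, x·y·¬z, x·y·z) and OR-ing them characterizes exactly where F=0, so F is the negation of that disjunction.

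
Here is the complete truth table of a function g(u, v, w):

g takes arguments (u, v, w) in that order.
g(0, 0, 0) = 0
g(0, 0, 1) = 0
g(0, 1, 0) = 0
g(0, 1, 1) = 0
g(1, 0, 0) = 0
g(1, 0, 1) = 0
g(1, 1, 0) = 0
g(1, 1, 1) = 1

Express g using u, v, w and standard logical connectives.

g(u, v, w) = (u and v) and w

The output is 1 only when every input is 1 — the AND of all inputs.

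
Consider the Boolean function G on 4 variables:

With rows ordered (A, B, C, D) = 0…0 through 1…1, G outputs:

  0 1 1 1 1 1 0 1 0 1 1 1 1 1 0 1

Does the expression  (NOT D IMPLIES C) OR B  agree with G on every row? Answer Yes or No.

No

Evaluate (NOT D IMPLIES C) OR B on each row and compare to G:
  A=0, B=0, C=0, D=0: formula gives 0, G = 0 ✓
  A=0, B=0, C=0, D=1: formula gives 1, G = 1 ✓
  A=0, B=0, C=1, D=0: formula gives 1, G = 1 ✓
  A=0, B=0, C=1, D=1: formula gives 1, G = 1 ✓
  …
  A=0, B=1, C=1, D=0: formula gives 1, but G = 0 ✗
A single disagreement suffices: at (0,1,1,0) they differ, so the formula does not compute G.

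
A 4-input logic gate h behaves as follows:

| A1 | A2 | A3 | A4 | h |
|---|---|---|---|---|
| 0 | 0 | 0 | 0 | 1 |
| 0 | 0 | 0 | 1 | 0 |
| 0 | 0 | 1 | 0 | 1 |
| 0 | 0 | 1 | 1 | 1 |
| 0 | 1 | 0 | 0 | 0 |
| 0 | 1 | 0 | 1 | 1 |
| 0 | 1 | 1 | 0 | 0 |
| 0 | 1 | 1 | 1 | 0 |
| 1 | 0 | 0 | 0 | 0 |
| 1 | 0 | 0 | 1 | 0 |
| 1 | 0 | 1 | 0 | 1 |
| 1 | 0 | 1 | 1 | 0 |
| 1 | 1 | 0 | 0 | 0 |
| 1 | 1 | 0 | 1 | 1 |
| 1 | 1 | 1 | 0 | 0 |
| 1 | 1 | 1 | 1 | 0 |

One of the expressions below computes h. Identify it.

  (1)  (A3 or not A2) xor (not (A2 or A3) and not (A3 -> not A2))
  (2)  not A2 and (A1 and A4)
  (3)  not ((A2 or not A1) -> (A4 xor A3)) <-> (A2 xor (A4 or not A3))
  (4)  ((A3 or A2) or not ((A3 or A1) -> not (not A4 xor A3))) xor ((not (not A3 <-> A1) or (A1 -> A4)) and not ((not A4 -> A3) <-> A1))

(1) fails at (0,0,0,1): the formula yields 1, h is 0.
(2) fails at (0,0,0,0): the formula yields 0, h is 1.
(4) fails at (0,0,0,0): the formula yields 0, h is 1.
(3) is the remaining candidate, and it agrees with h on all 16 inputs.

3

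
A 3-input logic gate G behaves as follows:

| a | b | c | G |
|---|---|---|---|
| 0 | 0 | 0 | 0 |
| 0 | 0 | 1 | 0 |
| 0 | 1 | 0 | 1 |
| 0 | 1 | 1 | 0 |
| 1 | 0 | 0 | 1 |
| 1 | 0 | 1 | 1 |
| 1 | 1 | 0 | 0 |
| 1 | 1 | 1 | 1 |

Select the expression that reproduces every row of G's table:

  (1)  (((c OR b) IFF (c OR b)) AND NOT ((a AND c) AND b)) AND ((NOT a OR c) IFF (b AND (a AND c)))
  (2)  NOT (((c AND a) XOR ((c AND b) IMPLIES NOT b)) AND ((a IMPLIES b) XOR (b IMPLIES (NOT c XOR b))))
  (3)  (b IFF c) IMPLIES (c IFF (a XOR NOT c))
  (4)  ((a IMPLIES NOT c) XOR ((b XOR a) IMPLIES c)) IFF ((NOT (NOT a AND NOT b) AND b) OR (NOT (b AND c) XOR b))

(1): at (0,1,0) it gives 0, but G = 1 — eliminated.
(2): at (0,0,0) it gives 1, but G = 0 — eliminated.
(3): at (0,0,1) it gives 1, but G = 0 — eliminated.
Only (4) survives; checking it on all 8 rows confirms it matches G.

4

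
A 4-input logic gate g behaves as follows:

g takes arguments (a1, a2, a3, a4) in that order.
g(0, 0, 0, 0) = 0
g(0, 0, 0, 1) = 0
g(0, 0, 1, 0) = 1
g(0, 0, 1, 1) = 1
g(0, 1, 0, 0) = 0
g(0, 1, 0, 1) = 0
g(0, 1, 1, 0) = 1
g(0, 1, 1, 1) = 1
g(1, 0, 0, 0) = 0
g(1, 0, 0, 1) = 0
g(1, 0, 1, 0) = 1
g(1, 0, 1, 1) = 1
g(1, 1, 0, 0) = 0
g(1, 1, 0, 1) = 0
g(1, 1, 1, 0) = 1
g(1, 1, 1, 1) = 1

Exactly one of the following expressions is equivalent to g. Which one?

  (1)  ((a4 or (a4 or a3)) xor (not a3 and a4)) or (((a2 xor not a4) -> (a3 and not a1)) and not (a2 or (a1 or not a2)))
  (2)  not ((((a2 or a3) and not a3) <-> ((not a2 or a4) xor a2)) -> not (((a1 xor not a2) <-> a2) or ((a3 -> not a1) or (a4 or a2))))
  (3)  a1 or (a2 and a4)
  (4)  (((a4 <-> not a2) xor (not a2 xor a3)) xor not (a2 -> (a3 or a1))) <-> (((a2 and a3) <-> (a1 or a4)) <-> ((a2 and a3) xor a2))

1

(2) fails at (0,0,1,0): the formula yields 0, g is 1.
(3) fails at (0,0,1,0): the formula yields 0, g is 1.
(4) fails at (0,1,1,0): the formula yields 0, g is 1.
(1) is the remaining candidate, and it agrees with g on all 16 inputs.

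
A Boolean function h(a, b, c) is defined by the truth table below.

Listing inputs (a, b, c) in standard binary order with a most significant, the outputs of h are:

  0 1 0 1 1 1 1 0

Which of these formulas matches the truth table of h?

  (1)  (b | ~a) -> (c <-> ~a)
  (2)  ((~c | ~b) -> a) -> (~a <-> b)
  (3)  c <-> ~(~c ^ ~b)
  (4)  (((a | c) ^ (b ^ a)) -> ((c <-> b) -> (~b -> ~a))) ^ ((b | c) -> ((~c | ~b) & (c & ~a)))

1

(2): at (0,0,0) it gives 1, but h = 0 — eliminated.
(3): at (0,0,1) it gives 0, but h = 1 — eliminated.
(4): at (0,0,1) it gives 0, but h = 1 — eliminated.
(1) is the remaining candidate, and it agrees with h on all 8 inputs.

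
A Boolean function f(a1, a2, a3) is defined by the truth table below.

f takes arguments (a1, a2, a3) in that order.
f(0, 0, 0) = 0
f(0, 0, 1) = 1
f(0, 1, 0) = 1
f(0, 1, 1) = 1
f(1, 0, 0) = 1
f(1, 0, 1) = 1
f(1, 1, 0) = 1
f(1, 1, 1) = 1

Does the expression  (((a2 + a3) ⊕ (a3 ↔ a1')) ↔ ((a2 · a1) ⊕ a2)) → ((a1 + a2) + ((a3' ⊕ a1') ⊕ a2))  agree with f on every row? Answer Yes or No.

Check the formula against f row by row:
  a1=0, a2=0, a3=0: formula gives 0, f = 0 ✓
  a1=0, a2=0, a3=1: formula gives 1, f = 1 ✓
  a1=0, a2=1, a3=0: formula gives 1, f = 1 ✓
  a1=0, a2=1, a3=1: formula gives 1, f = 1 ✓
  a1=1, a2=0, a3=0: formula gives 1, f = 1 ✓
  …and likewise for the remaining 3 rows.
No disagreement on any input; they are logically equivalent.

Yes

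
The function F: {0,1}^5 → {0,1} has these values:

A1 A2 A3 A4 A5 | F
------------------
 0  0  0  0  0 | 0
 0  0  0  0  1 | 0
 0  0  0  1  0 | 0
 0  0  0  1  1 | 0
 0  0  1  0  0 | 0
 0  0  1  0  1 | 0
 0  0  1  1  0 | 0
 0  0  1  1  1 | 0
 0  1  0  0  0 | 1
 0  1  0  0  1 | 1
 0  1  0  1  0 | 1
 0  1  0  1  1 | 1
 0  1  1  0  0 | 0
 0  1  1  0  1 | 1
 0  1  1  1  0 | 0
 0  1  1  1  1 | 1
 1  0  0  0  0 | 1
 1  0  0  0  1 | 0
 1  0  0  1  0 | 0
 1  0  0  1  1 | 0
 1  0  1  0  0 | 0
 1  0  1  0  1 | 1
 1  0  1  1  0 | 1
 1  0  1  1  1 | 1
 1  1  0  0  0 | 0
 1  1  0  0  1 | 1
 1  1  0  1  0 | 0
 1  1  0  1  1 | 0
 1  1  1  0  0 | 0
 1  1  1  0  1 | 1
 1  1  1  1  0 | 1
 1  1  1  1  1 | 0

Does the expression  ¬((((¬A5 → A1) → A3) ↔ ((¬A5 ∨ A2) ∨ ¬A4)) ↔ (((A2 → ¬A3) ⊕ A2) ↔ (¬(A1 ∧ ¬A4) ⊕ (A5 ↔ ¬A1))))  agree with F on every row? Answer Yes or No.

Evaluate ¬((((¬A5 → A1) → A3) ↔ ((¬A5 ∨ A2) ∨ ¬A4)) ↔ (((A2 → ¬A3) ⊕ A2) ↔ (¬(A1 ∧ ¬A4) ⊕ (A5 ↔ ¬A1)))) on each row and compare to F:
  A1=0, A2=0, A3=0, A4=0, A5=0: formula gives 0, F = 0 ✓
  A1=0, A2=0, A3=0, A4=0, A5=1: formula gives 0, F = 0 ✓
  A1=0, A2=0, A3=0, A4=1, A5=0: formula gives 0, F = 0 ✓
  A1=0, A2=0, A3=0, A4=1, A5=1: formula gives 1, but F = 0 ✗
A single disagreement suffices: at (0,0,0,1,1) they differ, so the formula does not compute F.

No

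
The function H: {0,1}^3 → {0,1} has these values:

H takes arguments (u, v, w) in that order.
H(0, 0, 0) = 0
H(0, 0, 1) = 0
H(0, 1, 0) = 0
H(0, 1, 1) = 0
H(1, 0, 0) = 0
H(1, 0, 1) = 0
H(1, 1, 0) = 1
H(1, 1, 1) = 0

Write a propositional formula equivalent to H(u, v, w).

H(u, v, w) = (u and v) and not w

H is 1 on exactly one input, (1,1,0), whose minterm is u·v·¬w. So H is just that conjunction.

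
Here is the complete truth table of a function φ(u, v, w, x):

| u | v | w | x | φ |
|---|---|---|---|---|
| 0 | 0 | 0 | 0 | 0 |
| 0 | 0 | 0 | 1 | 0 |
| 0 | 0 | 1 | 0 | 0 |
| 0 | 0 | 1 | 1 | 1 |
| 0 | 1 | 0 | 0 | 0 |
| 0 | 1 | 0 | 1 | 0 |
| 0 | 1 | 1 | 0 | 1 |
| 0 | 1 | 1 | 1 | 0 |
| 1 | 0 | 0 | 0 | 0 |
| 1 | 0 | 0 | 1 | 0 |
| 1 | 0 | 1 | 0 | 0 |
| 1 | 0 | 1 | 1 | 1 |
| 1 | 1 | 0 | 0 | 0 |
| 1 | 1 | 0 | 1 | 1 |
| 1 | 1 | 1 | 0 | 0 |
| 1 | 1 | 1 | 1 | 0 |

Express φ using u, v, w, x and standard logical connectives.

φ(u, v, w, x) = (((((¬u ∧ ¬v) ∧ w) ∧ x) ∨ (((¬u ∧ v) ∧ w) ∧ ¬x)) ∨ (((u ∧ ¬v) ∧ w) ∧ x)) ∨ (((u ∧ v) ∧ ¬w) ∧ x)

Collect the rows where φ=1 — (0,0,1,1), (0,1,1,0), (1,0,1,1), (1,1,0,1) — and write one minterm per row: ¬u·¬v·w·x, ¬u·v·w·¬x, u·¬v·w·x, u·v·¬w·x. Their union (logical OR) reproduces the table exactly.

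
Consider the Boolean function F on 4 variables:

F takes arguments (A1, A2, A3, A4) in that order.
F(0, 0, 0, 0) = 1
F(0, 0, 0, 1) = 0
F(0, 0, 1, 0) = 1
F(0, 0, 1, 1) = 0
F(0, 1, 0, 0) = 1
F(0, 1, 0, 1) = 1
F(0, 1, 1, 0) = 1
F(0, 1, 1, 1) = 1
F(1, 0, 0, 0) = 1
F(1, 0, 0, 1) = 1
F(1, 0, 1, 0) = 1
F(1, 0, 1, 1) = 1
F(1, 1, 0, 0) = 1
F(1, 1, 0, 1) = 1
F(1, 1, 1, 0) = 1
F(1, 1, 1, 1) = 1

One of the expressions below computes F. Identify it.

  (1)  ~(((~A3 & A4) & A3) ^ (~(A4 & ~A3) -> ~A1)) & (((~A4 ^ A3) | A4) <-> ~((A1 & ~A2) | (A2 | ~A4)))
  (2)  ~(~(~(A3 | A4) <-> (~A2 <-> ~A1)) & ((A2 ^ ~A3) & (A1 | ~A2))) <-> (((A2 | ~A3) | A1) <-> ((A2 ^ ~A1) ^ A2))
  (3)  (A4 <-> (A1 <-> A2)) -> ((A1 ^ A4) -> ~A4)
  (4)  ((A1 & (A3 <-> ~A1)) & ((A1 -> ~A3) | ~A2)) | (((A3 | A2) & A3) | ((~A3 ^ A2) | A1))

(1): at (0,0,0,0) it gives 0, but F = 1 — eliminated.
(2): at (0,0,1,0) it gives 0, but F = 1 — eliminated.
(4): at (0,0,0,1) it gives 1, but F = 0 — eliminated.
(3) is the remaining candidate, and it agrees with F on all 16 inputs.

3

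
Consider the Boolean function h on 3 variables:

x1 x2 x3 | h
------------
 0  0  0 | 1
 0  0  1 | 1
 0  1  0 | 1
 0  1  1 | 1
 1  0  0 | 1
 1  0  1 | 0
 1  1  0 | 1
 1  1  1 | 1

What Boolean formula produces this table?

Only row (1,0,1) gives 0. So h is 1 everywhere except there — the complement of the minterm x1·¬x2·x3.

h(x1, x2, x3) = ¬((x1 ∧ ¬x2) ∧ x3)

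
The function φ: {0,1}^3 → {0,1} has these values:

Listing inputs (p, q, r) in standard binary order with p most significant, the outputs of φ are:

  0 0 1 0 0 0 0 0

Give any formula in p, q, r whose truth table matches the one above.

φ is 1 on exactly one input, (0,1,0), whose minterm is ¬p·q·¬r. So φ is just that conjunction.

φ(p, q, r) = (not p and q) and not r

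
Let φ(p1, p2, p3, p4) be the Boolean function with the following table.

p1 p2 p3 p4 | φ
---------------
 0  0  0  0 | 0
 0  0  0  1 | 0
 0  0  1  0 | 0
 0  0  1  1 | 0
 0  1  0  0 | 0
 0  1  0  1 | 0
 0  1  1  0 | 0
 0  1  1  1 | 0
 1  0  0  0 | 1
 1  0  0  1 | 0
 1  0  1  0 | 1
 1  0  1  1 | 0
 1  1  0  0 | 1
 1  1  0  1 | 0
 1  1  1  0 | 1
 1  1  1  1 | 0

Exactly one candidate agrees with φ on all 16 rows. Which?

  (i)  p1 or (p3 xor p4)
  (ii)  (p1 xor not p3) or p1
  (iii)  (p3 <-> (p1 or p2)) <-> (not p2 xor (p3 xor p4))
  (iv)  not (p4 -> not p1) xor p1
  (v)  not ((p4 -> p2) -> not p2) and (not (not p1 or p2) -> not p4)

(i) disagrees with φ on (0,0,0,1) (formula → 1, table → 0); rule it out.
(ii) disagrees with φ on (0,0,0,0) (formula → 1, table → 0); rule it out.
(iii) disagrees with φ on (0,0,0,0) (formula → 1, table → 0); rule it out.
(v) disagrees with φ on (0,1,0,0) (formula → 1, table → 0); rule it out.
That leaves (iv). Evaluating it on every row reproduces the table of φ exactly.

iv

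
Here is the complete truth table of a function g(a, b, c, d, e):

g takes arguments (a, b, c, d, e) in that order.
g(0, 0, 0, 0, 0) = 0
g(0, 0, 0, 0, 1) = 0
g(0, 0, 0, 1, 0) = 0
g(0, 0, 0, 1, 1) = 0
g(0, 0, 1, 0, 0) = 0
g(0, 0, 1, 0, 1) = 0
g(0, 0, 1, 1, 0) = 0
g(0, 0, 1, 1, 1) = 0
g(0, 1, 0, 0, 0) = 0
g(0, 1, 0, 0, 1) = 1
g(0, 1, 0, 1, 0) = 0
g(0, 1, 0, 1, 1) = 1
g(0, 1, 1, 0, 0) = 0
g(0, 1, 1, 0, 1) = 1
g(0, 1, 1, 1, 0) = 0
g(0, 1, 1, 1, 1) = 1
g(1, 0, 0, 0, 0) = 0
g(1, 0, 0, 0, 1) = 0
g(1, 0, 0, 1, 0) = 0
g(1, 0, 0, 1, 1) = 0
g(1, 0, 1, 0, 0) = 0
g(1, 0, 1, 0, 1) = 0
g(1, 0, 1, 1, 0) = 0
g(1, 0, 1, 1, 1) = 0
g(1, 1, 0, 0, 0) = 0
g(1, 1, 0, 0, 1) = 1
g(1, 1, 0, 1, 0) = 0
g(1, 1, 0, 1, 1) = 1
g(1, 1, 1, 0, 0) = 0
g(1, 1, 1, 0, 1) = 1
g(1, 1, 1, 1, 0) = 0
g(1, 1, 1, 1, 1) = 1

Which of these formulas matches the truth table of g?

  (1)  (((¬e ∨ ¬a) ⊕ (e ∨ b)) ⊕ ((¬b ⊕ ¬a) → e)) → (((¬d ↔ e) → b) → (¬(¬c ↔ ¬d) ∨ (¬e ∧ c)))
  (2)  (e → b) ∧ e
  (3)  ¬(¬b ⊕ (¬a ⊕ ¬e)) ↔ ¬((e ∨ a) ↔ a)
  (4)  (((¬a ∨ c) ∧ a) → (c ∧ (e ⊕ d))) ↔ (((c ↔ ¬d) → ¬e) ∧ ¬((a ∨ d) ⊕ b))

2

(1) disagrees with g on (0,0,0,0,0) (formula → 1, table → 0); rule it out.
(3) disagrees with g on (0,0,0,0,0) (formula → 1, table → 0); rule it out.
(4) disagrees with g on (0,0,0,0,0) (formula → 1, table → 0); rule it out.
That leaves (2). Evaluating it on every row reproduces the table of g exactly.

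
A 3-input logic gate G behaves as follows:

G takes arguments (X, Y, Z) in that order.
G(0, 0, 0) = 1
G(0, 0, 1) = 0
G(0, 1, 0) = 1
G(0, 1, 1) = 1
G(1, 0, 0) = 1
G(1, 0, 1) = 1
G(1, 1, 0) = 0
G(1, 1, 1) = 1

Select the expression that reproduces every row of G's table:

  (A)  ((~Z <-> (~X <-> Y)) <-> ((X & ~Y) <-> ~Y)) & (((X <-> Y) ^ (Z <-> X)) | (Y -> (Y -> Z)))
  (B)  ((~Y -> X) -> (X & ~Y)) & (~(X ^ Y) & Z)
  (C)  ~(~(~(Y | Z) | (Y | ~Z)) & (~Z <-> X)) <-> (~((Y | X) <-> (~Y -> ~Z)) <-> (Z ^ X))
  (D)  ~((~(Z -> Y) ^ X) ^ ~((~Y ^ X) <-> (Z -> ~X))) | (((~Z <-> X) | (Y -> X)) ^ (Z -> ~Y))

(A) disagrees with G on (0,1,1) (formula → 0, table → 1); rule it out.
(B) disagrees with G on (0,0,0) (formula → 0, table → 1); rule it out.
(C) disagrees with G on (0,0,0) (formula → 0, table → 1); rule it out.
That leaves (D). Evaluating it on every row reproduces the table of G exactly.

D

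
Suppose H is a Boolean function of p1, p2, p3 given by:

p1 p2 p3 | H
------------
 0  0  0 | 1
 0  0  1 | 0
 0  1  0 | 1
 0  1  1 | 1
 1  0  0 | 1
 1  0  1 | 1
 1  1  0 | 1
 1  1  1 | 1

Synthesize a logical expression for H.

H(p1, p2, p3) = NOT ((NOT p1 AND NOT p2) AND p3)

Only row (0,0,1) gives 0. So H is 1 everywhere except there — the complement of the minterm ¬p1·¬p2·p3.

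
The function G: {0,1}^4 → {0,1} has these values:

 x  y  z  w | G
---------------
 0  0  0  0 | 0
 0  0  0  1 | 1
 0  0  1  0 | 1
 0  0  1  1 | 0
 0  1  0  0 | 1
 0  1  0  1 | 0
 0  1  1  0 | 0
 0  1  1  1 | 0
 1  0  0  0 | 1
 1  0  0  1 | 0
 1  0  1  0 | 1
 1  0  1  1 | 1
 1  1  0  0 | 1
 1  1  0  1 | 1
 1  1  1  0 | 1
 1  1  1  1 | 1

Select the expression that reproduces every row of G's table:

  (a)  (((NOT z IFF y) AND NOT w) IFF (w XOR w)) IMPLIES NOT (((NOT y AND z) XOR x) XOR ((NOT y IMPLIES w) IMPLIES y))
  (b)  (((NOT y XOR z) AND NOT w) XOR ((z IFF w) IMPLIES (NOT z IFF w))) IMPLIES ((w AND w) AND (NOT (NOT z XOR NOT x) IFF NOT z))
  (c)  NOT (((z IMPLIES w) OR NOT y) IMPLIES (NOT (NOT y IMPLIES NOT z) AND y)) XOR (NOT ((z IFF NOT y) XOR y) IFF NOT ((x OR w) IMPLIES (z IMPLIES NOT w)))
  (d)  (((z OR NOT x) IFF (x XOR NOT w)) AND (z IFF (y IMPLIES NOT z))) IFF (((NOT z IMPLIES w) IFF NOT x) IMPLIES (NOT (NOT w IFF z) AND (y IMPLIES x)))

(b) fails at (0,0,1,0): the formula yields 0, G is 1.
(c) fails at (0,0,0,0): the formula yields 1, G is 0.
(d) fails at (0,0,1,0): the formula yields 0, G is 1.
(a) is the remaining candidate, and it agrees with G on all 16 inputs.

a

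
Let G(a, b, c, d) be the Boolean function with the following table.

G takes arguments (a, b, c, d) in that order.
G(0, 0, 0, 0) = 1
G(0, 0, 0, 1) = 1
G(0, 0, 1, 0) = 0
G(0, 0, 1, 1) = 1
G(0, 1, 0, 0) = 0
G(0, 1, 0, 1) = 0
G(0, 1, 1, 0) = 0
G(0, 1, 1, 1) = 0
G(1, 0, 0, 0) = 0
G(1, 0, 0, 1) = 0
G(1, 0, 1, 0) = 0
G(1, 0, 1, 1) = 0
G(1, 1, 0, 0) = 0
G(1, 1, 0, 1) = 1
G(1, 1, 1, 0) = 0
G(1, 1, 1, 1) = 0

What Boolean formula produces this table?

G=1 on 4 inputs: (0,0,0,0), (0,0,0,1), (0,0,1,1), (1,1,0,1). Reading each as a conjunction of literals (¬a·¬b·¬c·¬d, ¬a·¬b·¬c·d, ¬a·¬b·c·d, a·b·¬c·d) and taking the OR gives the canonical DNF.

G(a, b, c, d) = (((((~a & ~b) & ~c) & ~d) | (((~a & ~b) & ~c) & d)) | (((~a & ~b) & c) & d)) | (((a & b) & ~c) & d)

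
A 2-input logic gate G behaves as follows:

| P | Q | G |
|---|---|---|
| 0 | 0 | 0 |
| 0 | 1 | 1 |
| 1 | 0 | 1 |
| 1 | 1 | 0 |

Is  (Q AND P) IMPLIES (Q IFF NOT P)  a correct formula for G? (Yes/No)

Check the formula against G row by row:
  P=0, Q=0: formula gives 1, but G = 0 ✗
A single disagreement suffices: at (0,0) they differ, so the formula does not compute G.

No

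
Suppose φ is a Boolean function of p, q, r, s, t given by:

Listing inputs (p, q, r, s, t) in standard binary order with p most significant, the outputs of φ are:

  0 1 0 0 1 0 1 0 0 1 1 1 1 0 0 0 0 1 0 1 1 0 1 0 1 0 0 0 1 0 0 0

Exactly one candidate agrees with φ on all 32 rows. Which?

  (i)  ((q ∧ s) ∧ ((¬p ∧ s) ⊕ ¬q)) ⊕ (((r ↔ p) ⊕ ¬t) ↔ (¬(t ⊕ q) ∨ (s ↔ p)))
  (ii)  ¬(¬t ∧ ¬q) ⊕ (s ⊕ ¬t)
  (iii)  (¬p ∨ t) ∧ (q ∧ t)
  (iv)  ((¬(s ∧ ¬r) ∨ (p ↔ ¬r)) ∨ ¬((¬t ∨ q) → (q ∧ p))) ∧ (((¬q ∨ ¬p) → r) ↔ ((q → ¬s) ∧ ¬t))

iv

(i): at (0,0,1,1,1) it gives 1, but φ = 0 — eliminated.
(ii): at (0,0,0,0,0) it gives 1, but φ = 0 — eliminated.
(iii): at (0,0,0,0,1) it gives 0, but φ = 1 — eliminated.
(iv) is the remaining candidate, and it agrees with φ on all 32 inputs.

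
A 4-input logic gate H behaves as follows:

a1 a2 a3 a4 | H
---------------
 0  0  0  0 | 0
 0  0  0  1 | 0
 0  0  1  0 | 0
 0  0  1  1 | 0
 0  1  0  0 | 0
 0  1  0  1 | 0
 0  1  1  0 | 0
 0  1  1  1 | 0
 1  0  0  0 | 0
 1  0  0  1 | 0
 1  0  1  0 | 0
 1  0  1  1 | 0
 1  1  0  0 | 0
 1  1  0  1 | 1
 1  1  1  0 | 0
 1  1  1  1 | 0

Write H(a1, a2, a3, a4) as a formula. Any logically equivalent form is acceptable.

H(a1, a2, a3, a4) = ((a1 & a2) & ~a3) & a4

Only row (1,1,0,1) gives 1. That row's minterm a1·a2·¬a3·a4 is H directly.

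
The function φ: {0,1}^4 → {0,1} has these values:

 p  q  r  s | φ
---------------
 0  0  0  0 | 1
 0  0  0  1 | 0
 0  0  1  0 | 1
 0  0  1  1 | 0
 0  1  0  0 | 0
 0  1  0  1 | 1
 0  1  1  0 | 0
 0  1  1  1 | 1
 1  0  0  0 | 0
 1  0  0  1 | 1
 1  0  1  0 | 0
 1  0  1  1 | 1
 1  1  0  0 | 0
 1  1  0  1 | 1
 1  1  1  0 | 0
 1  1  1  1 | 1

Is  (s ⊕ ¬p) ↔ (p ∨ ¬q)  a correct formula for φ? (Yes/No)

Evaluate (s ⊕ ¬p) ↔ (p ∨ ¬q) on each row and compare to φ:
  p=0, q=0, r=0, s=0: formula gives 1, φ = 1 ✓
  p=0, q=0, r=0, s=1: formula gives 0, φ = 0 ✓
  p=0, q=0, r=1, s=0: formula gives 1, φ = 1 ✓
  p=0, q=0, r=1, s=1: formula gives 0, φ = 0 ✓
  …and likewise for the remaining 12 rows.
All 16 rows match — the expression computes φ exactly.

Yes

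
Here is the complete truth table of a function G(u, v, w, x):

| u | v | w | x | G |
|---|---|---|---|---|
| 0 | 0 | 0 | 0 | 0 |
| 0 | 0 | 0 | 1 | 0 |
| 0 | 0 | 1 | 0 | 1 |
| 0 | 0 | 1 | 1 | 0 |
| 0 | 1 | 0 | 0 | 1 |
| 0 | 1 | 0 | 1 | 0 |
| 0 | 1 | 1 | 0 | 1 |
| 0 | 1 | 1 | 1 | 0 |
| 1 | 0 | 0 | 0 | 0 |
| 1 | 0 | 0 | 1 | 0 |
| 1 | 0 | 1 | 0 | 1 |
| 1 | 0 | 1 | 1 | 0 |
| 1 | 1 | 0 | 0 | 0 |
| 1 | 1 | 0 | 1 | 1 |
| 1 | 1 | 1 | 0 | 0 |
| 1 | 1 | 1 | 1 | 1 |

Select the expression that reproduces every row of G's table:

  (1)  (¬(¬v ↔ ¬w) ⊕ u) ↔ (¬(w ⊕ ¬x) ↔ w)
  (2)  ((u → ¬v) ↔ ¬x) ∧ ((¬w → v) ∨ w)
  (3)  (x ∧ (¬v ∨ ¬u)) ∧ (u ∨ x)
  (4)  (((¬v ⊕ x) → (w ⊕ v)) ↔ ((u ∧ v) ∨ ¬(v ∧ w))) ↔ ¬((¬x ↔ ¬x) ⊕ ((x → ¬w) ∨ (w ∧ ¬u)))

(1): at (0,0,0,1) it gives 1, but G = 0 — eliminated.
(3): at (0,0,0,1) it gives 1, but G = 0 — eliminated.
(4): at (0,0,0,1) it gives 1, but G = 0 — eliminated.
That leaves (2). Evaluating it on every row reproduces the table of G exactly.

2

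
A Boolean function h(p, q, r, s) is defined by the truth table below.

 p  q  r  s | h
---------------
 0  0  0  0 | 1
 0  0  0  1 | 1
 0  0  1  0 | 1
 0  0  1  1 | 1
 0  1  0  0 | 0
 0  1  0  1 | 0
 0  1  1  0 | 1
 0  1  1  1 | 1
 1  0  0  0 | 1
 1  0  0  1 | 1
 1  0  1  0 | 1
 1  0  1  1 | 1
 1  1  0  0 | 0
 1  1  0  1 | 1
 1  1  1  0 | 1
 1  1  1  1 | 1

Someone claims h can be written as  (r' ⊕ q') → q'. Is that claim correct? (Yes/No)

Check the formula against h row by row:
  p=0, q=0, r=0, s=0: formula gives 1, h = 1 ✓
  p=0, q=0, r=0, s=1: formula gives 1, h = 1 ✓
  p=0, q=0, r=1, s=0: formula gives 1, h = 1 ✓
  p=0, q=0, r=1, s=1: formula gives 1, h = 1 ✓
  …
  p=1, q=1, r=0, s=1: formula gives 0, but h = 1 ✗
Row (1,1,0,1) is a counterexample, so the formula is not equivalent to h.

No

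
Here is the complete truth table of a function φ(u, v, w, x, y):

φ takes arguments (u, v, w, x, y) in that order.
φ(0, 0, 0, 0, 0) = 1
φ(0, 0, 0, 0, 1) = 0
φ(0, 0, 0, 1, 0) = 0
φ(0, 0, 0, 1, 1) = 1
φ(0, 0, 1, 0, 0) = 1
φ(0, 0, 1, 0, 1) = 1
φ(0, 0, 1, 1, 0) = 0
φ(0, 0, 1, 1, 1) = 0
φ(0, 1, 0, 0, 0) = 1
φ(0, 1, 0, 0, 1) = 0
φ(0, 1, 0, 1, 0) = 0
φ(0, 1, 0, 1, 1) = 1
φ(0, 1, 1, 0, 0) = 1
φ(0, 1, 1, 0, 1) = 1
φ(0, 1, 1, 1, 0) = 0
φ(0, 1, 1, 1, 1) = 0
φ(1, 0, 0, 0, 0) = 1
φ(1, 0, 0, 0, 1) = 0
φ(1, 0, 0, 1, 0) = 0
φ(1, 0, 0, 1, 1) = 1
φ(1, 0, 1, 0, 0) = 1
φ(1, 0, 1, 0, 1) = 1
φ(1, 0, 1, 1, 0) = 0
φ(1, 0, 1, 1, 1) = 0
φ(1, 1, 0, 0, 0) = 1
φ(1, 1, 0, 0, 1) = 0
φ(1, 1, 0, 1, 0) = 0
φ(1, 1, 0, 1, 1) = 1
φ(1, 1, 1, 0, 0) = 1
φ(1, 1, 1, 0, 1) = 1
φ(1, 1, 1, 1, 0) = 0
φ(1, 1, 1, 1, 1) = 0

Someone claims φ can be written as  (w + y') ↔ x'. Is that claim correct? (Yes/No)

Evaluate (w + y') ↔ x' on each row and compare to φ:
  u=0, v=0, w=0, x=0, y=0: formula gives 1, φ = 1 ✓
  u=0, v=0, w=0, x=0, y=1: formula gives 0, φ = 0 ✓
  u=0, v=0, w=0, x=1, y=0: formula gives 0, φ = 0 ✓
  u=0, v=0, w=0, x=1, y=1: formula gives 1, φ = 1 ✓
  … (the remaining 28 rows also agree.)
Every row agrees, so the formula is equivalent.

Yes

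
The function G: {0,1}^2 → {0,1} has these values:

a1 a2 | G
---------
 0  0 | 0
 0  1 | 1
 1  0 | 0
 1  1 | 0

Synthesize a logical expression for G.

1 only at (0,1): NOT a1 AND a2.

G(a1, a2) = not a1 and a2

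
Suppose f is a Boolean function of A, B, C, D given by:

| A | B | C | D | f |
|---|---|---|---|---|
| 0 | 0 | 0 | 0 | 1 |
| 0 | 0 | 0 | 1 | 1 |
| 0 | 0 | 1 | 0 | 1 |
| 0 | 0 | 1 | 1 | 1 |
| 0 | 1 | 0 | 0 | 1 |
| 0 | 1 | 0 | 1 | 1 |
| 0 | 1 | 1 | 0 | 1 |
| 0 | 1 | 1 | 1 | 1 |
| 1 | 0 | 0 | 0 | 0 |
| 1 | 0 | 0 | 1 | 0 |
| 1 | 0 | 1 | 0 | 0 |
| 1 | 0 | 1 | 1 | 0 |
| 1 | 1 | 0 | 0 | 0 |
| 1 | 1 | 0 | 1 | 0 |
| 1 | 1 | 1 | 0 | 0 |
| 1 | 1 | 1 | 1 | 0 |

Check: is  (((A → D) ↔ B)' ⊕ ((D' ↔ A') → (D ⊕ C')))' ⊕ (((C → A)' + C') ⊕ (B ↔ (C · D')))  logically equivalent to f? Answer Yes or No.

Check the formula against f row by row:
  A=0, B=0, C=0, D=0: formula gives 1, f = 1 ✓
  A=0, B=0, C=0, D=1: formula gives 1, f = 1 ✓
  A=0, B=0, C=1, D=0: formula gives 1, f = 1 ✓
  A=0, B=0, C=1, D=1: formula gives 1, f = 1 ✓
  … (the remaining 12 rows also agree.)
No disagreement on any input; they are logically equivalent.

Yes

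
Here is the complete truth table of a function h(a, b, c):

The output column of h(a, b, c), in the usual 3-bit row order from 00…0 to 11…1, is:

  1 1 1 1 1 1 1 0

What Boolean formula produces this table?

h(a, b, c) = ~((a & b) & c)

The output is 0 only when every input is 1 — NAND of all inputs.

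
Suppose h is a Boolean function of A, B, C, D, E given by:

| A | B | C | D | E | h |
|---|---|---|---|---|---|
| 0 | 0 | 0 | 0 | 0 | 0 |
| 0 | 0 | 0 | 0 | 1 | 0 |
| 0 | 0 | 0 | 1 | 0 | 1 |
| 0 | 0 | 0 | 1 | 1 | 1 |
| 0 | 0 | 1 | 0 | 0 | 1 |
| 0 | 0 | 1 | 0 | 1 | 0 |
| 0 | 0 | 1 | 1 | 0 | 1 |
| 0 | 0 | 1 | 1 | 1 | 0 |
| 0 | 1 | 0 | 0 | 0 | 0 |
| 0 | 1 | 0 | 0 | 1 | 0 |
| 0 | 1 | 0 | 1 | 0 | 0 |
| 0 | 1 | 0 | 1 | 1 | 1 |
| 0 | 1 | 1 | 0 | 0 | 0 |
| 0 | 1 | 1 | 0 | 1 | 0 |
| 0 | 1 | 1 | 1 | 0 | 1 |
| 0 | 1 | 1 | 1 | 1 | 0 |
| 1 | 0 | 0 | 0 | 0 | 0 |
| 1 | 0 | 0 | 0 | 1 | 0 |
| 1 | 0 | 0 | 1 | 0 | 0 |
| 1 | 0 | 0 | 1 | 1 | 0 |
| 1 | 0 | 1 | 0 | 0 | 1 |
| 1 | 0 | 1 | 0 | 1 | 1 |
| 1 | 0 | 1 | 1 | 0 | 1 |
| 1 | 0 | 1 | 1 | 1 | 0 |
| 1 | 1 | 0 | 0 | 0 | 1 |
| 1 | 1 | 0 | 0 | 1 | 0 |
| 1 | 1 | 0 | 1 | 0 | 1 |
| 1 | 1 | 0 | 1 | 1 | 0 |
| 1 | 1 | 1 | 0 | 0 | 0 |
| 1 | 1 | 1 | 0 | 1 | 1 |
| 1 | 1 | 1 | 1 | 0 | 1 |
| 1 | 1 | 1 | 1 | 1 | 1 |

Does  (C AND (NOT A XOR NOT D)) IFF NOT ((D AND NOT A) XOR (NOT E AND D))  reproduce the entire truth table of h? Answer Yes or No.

No

Evaluate (C AND (NOT A XOR NOT D)) IFF NOT ((D AND NOT A) XOR (NOT E AND D)) on each row and compare to h:
  A=0, B=0, C=0, D=0, E=0: formula gives 0, h = 0 ✓
  A=0, B=0, C=0, D=0, E=1: formula gives 0, h = 0 ✓
  A=0, B=0, C=0, D=1, E=0: formula gives 0, but h = 1 ✗
Since they disagree at (0,0,0,1,0), the expression is not a correct formula for h.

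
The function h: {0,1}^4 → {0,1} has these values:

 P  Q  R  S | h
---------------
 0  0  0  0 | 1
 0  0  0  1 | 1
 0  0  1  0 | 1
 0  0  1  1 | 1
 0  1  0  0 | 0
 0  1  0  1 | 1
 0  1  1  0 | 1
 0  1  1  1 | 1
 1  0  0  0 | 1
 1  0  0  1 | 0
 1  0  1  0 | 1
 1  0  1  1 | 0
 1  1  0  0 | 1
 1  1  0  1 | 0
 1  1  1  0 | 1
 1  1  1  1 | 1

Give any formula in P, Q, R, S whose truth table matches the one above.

The 0-rows are (0,1,0,0), (1,0,0,1), (1,0,1,1), (1,1,0,1). Take each as a conjunction (¬P·Q·¬R·¬S, P·¬Q·¬R·S, P·¬Q·R·S, P·Q·¬R·S), form their disjunction, and complement — that gives a formula that is 1 everywhere h is.

h(P, Q, R, S) = ~((((((~P & Q) & ~R) & ~S) | (((P & ~Q) & ~R) & S)) | (((P & ~Q) & R) & S)) | (((P & Q) & ~R) & S))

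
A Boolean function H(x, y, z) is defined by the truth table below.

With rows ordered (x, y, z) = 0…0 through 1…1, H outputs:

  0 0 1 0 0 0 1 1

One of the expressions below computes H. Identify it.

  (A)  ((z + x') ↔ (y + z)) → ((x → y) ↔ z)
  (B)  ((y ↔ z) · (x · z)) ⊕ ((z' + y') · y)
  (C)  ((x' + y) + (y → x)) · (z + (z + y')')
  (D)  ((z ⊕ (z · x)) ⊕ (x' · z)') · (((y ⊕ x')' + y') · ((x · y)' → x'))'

B

(A) disagrees with H on (0,0,0) (formula → 1, table → 0); rule it out.
(C) disagrees with H on (0,0,1) (formula → 1, table → 0); rule it out.
(D) disagrees with H on (0,1,0) (formula → 0, table → 1); rule it out.
(B) is the remaining candidate, and it agrees with H on all 8 inputs.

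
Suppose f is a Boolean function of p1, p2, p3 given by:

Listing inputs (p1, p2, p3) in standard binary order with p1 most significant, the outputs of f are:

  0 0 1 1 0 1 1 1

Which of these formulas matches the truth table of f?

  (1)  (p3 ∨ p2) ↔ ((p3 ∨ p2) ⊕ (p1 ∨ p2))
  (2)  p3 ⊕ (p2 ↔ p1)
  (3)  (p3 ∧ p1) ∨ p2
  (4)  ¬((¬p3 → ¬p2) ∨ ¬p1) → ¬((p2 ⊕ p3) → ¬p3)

3

(1) fails at (0,0,0): the formula yields 1, f is 0.
(2) fails at (0,0,0): the formula yields 1, f is 0.
(4) fails at (0,0,0): the formula yields 1, f is 0.
(3) is the remaining candidate, and it agrees with f on all 8 inputs.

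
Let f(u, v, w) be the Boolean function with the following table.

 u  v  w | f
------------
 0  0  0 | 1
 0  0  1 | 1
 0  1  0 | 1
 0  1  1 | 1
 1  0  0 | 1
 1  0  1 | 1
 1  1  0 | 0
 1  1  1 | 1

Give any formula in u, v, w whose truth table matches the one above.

f(u, v, w) = not ((u and v) and not w)

Only row (1,1,0) gives 0. So f is 1 everywhere except there — the complement of the minterm u·v·¬w.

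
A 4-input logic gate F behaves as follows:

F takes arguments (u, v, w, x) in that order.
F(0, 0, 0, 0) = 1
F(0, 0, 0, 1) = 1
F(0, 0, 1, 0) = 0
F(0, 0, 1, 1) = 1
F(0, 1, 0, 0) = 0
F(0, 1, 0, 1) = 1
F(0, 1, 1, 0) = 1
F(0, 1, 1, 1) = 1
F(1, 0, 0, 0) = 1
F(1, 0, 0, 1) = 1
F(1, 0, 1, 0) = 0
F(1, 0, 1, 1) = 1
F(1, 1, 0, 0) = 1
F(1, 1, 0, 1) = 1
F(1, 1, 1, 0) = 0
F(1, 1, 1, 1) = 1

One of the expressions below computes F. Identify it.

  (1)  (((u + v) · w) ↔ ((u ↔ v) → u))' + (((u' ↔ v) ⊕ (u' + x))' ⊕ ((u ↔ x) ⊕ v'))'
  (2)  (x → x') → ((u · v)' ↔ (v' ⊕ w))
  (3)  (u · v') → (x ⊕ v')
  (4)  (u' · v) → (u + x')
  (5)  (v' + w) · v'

(1) disagrees with F on (0,0,0,1) (formula → 0, table → 1); rule it out.
(3) disagrees with F on (0,0,1,0) (formula → 1, table → 0); rule it out.
(4) disagrees with F on (0,0,1,0) (formula → 1, table → 0); rule it out.
(5) disagrees with F on (0,0,1,0) (formula → 1, table → 0); rule it out.
Only (2) survives; checking it on all 16 rows confirms it matches F.

2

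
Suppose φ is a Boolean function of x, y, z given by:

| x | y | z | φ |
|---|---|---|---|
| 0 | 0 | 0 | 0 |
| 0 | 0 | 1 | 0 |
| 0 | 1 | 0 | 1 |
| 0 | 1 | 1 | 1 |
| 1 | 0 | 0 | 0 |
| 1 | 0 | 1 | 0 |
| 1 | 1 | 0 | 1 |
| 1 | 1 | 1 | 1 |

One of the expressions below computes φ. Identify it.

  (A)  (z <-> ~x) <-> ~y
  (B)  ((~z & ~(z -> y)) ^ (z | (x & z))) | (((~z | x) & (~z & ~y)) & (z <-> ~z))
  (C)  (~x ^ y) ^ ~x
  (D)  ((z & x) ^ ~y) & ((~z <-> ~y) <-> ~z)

(A) disagrees with φ on (0,0,1) (formula → 1, table → 0); rule it out.
(B) disagrees with φ on (0,0,1) (formula → 1, table → 0); rule it out.
(D) disagrees with φ on (0,0,0) (formula → 1, table → 0); rule it out.
That leaves (C). Evaluating it on every row reproduces the table of φ exactly.

C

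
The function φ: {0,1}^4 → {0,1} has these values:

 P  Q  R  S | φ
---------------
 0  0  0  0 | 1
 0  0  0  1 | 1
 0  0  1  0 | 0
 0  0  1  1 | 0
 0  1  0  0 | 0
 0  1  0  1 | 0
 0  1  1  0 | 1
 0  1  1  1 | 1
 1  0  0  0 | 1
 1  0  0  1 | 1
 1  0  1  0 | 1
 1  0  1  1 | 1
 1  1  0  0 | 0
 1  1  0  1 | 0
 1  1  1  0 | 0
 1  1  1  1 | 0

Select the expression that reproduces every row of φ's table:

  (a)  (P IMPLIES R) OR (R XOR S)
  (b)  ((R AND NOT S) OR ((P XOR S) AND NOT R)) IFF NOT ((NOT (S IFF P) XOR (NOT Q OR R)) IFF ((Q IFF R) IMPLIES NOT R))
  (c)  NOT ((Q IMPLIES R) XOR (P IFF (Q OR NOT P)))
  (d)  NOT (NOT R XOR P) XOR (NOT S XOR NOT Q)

(a): at (0,0,1,0) it gives 1, but φ = 0 — eliminated.
(c): at (0,0,0,0) it gives 0, but φ = 1 — eliminated.
(d): at (0,0,0,0) it gives 0, but φ = 1 — eliminated.
Only (b) survives; checking it on all 16 rows confirms it matches φ.

b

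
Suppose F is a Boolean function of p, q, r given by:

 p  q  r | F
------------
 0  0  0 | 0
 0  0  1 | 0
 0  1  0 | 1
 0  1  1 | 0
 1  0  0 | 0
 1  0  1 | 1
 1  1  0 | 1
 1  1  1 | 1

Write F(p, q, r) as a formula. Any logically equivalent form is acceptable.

Collect the rows where F=1 — (0,1,0), (1,0,1), (1,1,0), (1,1,1) — and write one minterm per row: ¬p·q·¬r, p·¬q·r, p·q·¬r, p·q·r. Their union (logical OR) reproduces the table exactly.

F(p, q, r) = ((((~p & q) & ~r) | ((p & ~q) & r)) | ((p & q) & ~r)) | ((p & q) & r)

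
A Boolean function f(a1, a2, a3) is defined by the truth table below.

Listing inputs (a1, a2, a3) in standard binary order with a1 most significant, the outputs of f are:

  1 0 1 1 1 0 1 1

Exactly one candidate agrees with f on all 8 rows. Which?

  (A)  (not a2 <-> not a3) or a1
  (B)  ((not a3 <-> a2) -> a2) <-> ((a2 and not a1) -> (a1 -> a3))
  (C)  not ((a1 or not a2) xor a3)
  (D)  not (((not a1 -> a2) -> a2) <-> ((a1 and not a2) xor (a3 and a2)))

B

(A) fails at (0,1,0): the formula yields 0, f is 1.
(C) fails at (0,0,0): the formula yields 0, f is 1.
(D) fails at (0,0,1): the formula yields 1, f is 0.
(B) is the remaining candidate, and it agrees with f on all 8 inputs.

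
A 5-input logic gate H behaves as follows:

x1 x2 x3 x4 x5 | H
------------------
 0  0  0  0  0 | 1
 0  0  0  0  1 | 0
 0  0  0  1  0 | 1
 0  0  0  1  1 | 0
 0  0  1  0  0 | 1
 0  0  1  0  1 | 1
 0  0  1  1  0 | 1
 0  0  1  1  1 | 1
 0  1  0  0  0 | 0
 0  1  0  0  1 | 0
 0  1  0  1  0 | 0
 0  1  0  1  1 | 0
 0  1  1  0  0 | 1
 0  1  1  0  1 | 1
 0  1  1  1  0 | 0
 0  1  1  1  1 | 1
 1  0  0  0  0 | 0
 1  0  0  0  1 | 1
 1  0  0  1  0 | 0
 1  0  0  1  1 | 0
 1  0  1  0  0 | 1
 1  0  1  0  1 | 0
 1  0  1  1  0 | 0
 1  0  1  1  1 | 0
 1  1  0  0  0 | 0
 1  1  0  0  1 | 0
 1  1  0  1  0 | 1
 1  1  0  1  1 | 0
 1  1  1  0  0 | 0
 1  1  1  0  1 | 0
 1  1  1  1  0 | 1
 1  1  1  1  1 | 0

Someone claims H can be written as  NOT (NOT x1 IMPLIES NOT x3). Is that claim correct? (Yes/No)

No

Test each input against both H and the formula:
  x1=0, x2=0, x3=0, x4=0, x5=0: formula gives 0, but H = 1 ✗
A single disagreement suffices: at (0,0,0,0,0) they differ, so the formula does not compute H.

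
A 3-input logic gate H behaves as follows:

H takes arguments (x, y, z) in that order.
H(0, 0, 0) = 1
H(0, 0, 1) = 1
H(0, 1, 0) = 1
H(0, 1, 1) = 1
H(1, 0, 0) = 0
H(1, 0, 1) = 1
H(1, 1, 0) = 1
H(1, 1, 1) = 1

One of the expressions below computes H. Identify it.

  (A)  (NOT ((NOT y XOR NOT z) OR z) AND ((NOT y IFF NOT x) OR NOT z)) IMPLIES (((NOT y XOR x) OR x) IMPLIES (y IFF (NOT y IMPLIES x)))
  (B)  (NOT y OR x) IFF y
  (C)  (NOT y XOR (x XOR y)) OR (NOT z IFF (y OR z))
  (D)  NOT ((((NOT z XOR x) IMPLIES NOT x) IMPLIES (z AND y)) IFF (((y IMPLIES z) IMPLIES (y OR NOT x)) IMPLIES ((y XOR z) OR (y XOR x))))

A

(B): at (0,0,0) it gives 0, but H = 1 — eliminated.
(C): at (1,0,1) it gives 0, but H = 1 — eliminated.
(D): at (0,0,0) it gives 0, but H = 1 — eliminated.
That leaves (A). Evaluating it on every row reproduces the table of H exactly.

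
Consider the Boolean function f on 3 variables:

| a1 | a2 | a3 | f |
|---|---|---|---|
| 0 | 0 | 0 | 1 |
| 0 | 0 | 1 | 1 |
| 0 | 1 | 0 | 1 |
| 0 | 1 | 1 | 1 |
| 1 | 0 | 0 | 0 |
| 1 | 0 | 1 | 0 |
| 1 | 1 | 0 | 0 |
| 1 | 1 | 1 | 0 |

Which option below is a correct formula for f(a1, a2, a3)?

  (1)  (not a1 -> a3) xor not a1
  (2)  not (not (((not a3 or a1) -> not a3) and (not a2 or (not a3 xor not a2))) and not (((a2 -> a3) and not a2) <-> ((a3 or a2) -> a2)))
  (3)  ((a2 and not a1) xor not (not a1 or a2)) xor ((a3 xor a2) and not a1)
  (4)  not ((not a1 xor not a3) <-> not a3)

(1) disagrees with f on (0,0,1) (formula → 0, table → 1); rule it out.
(2) disagrees with f on (0,1,1) (formula → 0, table → 1); rule it out.
(3) disagrees with f on (0,0,0) (formula → 0, table → 1); rule it out.
(4) is the remaining candidate, and it agrees with f on all 8 inputs.

4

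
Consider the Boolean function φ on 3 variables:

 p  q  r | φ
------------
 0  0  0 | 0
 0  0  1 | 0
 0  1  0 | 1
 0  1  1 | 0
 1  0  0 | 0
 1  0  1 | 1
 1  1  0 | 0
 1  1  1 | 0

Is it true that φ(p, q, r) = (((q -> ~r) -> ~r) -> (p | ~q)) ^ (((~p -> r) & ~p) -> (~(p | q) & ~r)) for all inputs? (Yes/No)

Evaluate (((q -> ~r) -> ~r) -> (p | ~q)) ^ (((~p -> r) & ~p) -> (~(p | q) & ~r)) on each row and compare to φ:
  p=0, q=0, r=0: formula gives 0, φ = 0 ✓
  p=0, q=0, r=1: formula gives 1, but φ = 0 ✗
Since they disagree at (0,0,1), the expression is not a correct formula for φ.

No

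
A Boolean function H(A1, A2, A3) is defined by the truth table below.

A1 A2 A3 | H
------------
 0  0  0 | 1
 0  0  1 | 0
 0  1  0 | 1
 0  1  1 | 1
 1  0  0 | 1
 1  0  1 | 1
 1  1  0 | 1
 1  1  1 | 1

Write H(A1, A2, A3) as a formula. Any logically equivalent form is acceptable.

H(A1, A2, A3) = ((A1' · A2') · A3)'

H is 0 on exactly one input, (0,0,1), whose minterm is ¬A1·¬A2·A3. So H is the negation of that single conjunction.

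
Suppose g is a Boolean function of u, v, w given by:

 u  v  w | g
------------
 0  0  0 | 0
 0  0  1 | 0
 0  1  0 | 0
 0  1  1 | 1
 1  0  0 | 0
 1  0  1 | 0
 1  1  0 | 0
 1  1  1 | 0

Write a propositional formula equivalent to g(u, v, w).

g(u, v, w) = (not u and v) and w

Only row (0,1,1) gives 1. That row's minterm ¬u·v·w is g directly.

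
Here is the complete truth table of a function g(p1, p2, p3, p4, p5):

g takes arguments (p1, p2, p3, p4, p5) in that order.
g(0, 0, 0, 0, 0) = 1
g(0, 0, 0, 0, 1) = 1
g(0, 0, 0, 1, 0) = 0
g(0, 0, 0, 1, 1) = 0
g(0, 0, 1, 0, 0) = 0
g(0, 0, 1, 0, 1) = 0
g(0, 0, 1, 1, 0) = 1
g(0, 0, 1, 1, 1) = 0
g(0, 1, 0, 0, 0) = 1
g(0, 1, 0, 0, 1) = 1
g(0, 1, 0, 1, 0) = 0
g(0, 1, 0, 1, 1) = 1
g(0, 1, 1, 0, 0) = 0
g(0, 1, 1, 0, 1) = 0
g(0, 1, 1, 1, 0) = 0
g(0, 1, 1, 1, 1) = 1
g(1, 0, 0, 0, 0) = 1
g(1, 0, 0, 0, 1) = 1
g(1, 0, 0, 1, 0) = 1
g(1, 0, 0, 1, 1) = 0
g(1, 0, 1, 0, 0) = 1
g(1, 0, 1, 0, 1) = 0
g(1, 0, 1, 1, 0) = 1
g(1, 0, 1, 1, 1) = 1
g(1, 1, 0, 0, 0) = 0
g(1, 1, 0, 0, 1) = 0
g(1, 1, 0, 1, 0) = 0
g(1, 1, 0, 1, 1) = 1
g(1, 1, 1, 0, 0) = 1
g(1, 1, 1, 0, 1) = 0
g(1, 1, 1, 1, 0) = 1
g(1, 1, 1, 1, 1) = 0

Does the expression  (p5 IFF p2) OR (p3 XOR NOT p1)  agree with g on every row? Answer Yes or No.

Test each input against both g and the formula:
  p1=0, p2=0, p3=0, p4=0, p5=0: formula gives 1, g = 1 ✓
  p1=0, p2=0, p3=0, p4=0, p5=1: formula gives 1, g = 1 ✓
  p1=0, p2=0, p3=0, p4=1, p5=0: formula gives 1, but g = 0 ✗
A single disagreement suffices: at (0,0,0,1,0) they differ, so the formula does not compute g.

No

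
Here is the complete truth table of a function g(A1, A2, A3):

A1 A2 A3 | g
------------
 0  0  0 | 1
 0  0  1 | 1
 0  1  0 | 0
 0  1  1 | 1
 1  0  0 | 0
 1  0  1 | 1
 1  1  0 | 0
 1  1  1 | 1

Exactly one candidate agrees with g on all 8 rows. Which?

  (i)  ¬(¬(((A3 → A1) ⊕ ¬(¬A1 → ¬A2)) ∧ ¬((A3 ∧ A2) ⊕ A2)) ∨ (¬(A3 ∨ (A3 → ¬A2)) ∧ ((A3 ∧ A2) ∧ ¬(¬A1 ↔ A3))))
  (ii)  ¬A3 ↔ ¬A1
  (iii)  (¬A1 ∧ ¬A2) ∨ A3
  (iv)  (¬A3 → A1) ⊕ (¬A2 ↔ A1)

(i): at (0,0,1) it gives 0, but g = 1 — eliminated.
(ii): at (0,0,1) it gives 0, but g = 1 — eliminated.
(iv): at (0,0,0) it gives 0, but g = 1 — eliminated.
(iii) is the remaining candidate, and it agrees with g on all 8 inputs.

iii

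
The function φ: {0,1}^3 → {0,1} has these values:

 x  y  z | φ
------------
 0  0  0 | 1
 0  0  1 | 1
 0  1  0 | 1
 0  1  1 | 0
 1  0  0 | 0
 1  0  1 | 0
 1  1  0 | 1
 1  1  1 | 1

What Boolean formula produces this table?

φ(x, y, z) = NOT ((((NOT x AND y) AND z) OR ((x AND NOT y) AND NOT z)) OR ((x AND NOT y) AND z))

The 0-rows are (0,1,1), (1,0,0), (1,0,1). Take each as a conjunction (¬x·y·z, x·¬y·¬z, x·¬y·z), form their disjunction, and complement — that gives a formula that is 1 everywhere φ is.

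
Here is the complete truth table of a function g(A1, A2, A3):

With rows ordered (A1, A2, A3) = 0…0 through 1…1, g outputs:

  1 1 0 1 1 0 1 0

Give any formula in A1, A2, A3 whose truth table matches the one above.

The 0-rows are (0,1,0), (1,0,1), (1,1,1). Take each as a conjunction (¬A1·A2·¬A3, A1·¬A2·A3, A1·A2·A3), form their disjunction, and complement — that gives a formula that is 1 everywhere g is.

g(A1, A2, A3) = ((((A1' · A2) · A3') + ((A1 · A2') · A3)) + ((A1 · A2) · A3))'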